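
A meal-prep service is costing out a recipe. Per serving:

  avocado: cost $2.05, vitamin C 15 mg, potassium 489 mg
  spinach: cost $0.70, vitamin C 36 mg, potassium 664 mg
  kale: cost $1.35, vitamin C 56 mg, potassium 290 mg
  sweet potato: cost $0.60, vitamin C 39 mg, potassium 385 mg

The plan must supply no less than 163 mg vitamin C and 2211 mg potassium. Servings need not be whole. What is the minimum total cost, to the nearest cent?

avocado only: max(163/15, 2211/489) = 10.87 servings → $22.28.
spinach only: max(163/36, 2211/664) = 4.528 servings → $3.17.
kale only: max(163/56, 2211/290) = 7.624 servings → $10.29.
sweet potato only: max(163/39, 2211/385) = 5.743 servings → $3.45.
avocado + spinach with both targets exact would need a negative amount; discard.
avocado + kale with both tight: 3.323 servings and 2.021 servings → $9.54.
avocado + sweet potato with both tight: 1.765 servings and 3.5 servings → $5.72.
spinach + kale with both tight: 2.862 servings and 1.071 servings → $3.45.
spinach + sweet potato with both tight: 1.95 servings and 2.379 servings → $2.79.
kale + sweet potato with both targets exact would need a negative amount; discard.
So the least-cost plan costs $2.79.

$2.79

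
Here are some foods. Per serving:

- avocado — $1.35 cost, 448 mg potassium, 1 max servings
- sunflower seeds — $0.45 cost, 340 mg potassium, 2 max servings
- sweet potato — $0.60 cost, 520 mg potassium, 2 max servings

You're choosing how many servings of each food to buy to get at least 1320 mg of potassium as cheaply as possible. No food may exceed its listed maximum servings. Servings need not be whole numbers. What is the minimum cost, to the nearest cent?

$1.57

Cost per mg of potassium: sweet potato $0.0012, sunflower seeds $0.0013, avocado $0.0030.
Take 2 servings of sweet potato: +1040.0 mg potassium for $1.20 (total $1.20, still need 280.0 mg).
Take 0.8235 servings of sunflower seeds: +280.0 mg potassium for $0.37 (total $1.57, still need 0.0 mg).
Filling from the cheapest source first is optimal under one linear minimum: $1.57.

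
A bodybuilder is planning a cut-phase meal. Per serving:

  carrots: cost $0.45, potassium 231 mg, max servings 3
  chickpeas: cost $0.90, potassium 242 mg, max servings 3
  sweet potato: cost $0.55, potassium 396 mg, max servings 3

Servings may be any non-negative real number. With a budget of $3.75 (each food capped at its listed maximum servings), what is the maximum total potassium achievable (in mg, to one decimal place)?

2082.7 mg

Potassium per dollar: sweet potato 720, carrots 513.3, chickpeas 268.9.
Take 3 servings of sweet potato: spends $1.65, +1188.0 mg potassium (running total 1188.0 mg).
Take 3 servings of carrots: spends $1.35, +693.0 mg potassium (running total 1881.0 mg).
Take 0.8333 servings of chickpeas: spends $0.75, +201.7 mg potassium (running total 2082.7 mg).
Filling greedily by potassium-per-dollar is optimal for one linear limit, giving 2082.7 mg.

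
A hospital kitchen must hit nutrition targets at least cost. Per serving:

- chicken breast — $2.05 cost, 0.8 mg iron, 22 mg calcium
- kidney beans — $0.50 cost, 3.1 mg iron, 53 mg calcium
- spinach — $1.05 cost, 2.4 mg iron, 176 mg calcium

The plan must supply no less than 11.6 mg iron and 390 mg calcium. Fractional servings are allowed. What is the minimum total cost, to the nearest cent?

$2.81

With two linear requirements the optimum uses one or two foods; enumerate the corners.
chicken breast only: max(11.6/0.8, 390/22) = 17.73 servings → $36.34.
kidney beans only: max(11.6/3.1, 390/53) = 7.358 servings → $3.68.
spinach only: max(11.6/2.4, 390/176) = 4.833 servings → $5.08.
chicken breast + kidney beans with both targets exact would need a negative amount; discard.
chicken breast + spinach with both tight: 12.56 servings and 0.6455 servings → $26.43.
kidney beans + spinach with both tight: 2.642 servings and 1.42 servings → $2.81.
Cheapest feasible corner: $2.81.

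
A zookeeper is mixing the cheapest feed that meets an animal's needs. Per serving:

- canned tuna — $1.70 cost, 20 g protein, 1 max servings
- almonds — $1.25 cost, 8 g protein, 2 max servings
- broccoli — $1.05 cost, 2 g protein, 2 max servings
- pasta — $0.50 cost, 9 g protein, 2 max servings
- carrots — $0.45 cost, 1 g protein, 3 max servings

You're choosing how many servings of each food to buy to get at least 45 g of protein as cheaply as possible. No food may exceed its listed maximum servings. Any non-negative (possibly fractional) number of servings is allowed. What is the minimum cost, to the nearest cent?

$3.79

Cost per g of protein: pasta $0.0556, canned tuna $0.0850, almonds $0.1562, carrots $0.4500, broccoli $0.5250.
Take 2 servings of pasta: +18.0 g protein for $1.00 (total $1.00, still need 27.0 g).
Take 1 serving of canned tuna: +20.0 g protein for $1.70 (total $2.70, still need 7.0 g).
Take 0.875 servings of almonds: +7.0 g protein for $1.09 (total $3.79, still need 0.0 g).
Greedy by cheapest-per-g is optimal for a single linear constraint, so the minimum cost is $3.79.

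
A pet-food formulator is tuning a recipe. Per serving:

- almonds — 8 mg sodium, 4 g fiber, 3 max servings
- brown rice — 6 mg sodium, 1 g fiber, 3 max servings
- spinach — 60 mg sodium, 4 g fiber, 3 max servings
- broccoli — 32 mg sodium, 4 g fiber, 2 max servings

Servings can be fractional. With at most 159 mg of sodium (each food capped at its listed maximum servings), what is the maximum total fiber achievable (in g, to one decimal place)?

26.5 g

Fiber per mg sodium: almonds 0.5, brown rice 0.1667, broccoli 0.125, spinach 0.06667.
Take 3 servings of almonds: uses 24 mg sodium, +12.0 g fiber (running total 12.0 g).
Take 3 servings of brown rice: uses 18 mg sodium, +3.0 g fiber (running total 15.0 g).
Take 2 servings of broccoli: uses 64 mg sodium, +8.0 g fiber (running total 23.0 g).
Take 0.8833 servings of spinach: uses 53 mg sodium, +3.5 g fiber (running total 26.5 g).
Greedy by best ratio exhausts the sodium allowance optimally: 26.5 g.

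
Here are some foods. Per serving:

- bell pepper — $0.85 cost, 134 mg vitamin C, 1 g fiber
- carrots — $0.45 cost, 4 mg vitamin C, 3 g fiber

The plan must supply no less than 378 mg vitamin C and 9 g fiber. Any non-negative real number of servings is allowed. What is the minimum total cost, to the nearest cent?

$3.28

bell pepper only: max(378/134, 9/1) = 9 servings → $7.65.
carrots only: max(378/4, 9/3) = 94.5 servings → $42.52.
bell pepper + carrots with both tight: 2.759 servings and 2.08 servings → $3.28.
So the least-cost plan costs $3.28.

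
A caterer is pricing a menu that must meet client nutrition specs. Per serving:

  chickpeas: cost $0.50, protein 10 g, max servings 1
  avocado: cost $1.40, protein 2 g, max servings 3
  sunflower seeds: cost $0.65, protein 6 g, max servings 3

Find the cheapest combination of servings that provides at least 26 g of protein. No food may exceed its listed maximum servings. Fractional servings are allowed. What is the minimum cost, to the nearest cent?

Cost per g of protein: chickpeas $0.0500, sunflower seeds $0.1083, avocado $0.7000.
Take 1 serving of chickpeas: +10.0 g protein for $0.50 (total $0.50, still need 16.0 g).
Take 2.667 servings of sunflower seeds: +16.0 g protein for $1.73 (total $2.23, still need 0.0 g).
Greedy by cheapest-per-g is optimal for a single linear constraint, so the minimum cost is $2.23.

$2.23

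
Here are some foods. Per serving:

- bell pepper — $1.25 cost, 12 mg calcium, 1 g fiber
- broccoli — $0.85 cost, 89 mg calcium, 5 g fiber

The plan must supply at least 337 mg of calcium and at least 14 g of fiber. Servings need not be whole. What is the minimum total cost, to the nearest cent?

An LP optimum is at a vertex; with two nutrient constraints at most two foods are used. Check each candidate.
bell pepper only: max(337/12, 14/1) = 28.08 servings → $35.10.
broccoli only: max(337/89, 14/5) = 3.787 servings → $3.22.
bell pepper + broccoli: the both-tight solution has a negative serving — not a feasible corner.
The minimum over all feasible corners is $3.22.

$3.22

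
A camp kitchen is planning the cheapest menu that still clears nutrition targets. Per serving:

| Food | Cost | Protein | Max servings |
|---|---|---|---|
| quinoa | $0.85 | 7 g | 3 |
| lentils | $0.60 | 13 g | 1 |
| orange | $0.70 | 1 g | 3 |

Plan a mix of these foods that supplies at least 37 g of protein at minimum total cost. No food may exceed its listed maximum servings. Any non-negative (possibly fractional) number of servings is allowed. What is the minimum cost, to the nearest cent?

$5.25

Cost per g of protein: lentils $0.0462, quinoa $0.1214, orange $0.7000.
Take 1 serving of lentils: +13.0 g protein for $0.60 (total $0.60, still need 24.0 g).
Take 3 servings of quinoa: +21.0 g protein for $2.55 (total $3.15, still need 3.0 g).
Take 3 servings of orange: +3.0 g protein for $2.10 (total $5.25, still need 0.0 g).
Greedy by cheapest-per-g is optimal for a single linear constraint, so the minimum cost is $5.25.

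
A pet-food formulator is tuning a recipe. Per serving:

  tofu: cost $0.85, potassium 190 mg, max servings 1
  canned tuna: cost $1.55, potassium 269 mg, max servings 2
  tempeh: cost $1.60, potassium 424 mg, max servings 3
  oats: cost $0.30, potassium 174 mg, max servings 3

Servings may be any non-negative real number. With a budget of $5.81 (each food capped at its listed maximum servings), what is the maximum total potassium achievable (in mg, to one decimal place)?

Potassium per dollar: oats 580, tempeh 265, tofu 223.5, canned tuna 173.5.
Take 3 servings of oats: spends $0.90, +522.0 mg potassium (running total 522.0 mg).
Take 3 servings of tempeh: spends $4.80, +1272.0 mg potassium (running total 1794.0 mg).
Take 0.1294 servings of tofu: spends $0.11, +24.6 mg potassium (running total 1818.6 mg).
Filling greedily by potassium-per-dollar is optimal for one linear limit, giving 1818.6 mg.

1818.6 mg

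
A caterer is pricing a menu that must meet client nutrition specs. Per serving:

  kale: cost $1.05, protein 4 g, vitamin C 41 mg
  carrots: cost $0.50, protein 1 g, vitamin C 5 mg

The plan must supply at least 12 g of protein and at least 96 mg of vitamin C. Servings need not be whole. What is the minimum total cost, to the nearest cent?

At the optimum either one food covers both requirements or two foods hit both targets exactly; no other combination can be cheaper.
kale only: max(12/4, 96/41) = 3 servings → $3.15.
carrots only: max(12/1, 96/5) = 19.2 servings → $9.60.
kale + carrots with both tight: 1.714 servings and 5.143 servings → $4.37.
So the least-cost plan costs $3.15.

$3.15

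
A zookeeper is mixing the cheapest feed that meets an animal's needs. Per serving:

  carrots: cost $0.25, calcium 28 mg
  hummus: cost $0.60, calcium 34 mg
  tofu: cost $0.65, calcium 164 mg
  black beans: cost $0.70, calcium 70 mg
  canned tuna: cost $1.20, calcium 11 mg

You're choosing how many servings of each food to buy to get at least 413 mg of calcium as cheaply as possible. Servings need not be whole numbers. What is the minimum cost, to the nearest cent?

Cost per mg of calcium: tofu $0.0040, carrots $0.0089, black beans $0.0100, hummus $0.0176, canned tuna $0.1091.
With no serving limits, use only tofu: 413 mg / 164 mg = 2.518 servings × $0.65 = $1.64.

$1.64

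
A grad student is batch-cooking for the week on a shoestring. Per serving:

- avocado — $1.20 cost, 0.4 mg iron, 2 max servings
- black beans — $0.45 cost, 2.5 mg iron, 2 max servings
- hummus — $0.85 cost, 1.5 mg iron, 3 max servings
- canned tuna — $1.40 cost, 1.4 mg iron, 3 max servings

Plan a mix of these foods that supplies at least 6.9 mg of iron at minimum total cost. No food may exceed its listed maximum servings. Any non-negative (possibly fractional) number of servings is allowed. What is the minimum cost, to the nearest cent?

Cost per mg of iron: black beans $0.1800, hummus $0.5667, canned tuna $1.0000, avocado $3.0000.
Take 2 servings of black beans: +5.0 mg iron for $0.90 (total $0.90, still need 1.9 mg).
Take 1.267 servings of hummus: +1.9 mg iron for $1.08 (total $1.98, still need 0.0 mg).
Filling from the cheapest source first is optimal under one linear minimum: $1.98.

$1.98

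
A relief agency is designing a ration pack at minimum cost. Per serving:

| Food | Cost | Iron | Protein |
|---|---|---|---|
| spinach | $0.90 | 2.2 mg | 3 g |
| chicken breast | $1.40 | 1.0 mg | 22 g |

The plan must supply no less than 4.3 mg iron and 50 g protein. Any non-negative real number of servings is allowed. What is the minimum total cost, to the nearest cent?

$3.88

An LP optimum is at a vertex; with two nutrient constraints at most two foods are used. Check each candidate.
spinach only: max(4.3/2.2, 50/3) = 16.67 servings → $15.00.
chicken breast only: max(4.3/1.0, 50/22) = 4.3 servings → $6.02.
spinach + chicken breast with both tight: 0.9824 servings and 2.139 servings → $3.88.
The minimum over all feasible corners is $3.88.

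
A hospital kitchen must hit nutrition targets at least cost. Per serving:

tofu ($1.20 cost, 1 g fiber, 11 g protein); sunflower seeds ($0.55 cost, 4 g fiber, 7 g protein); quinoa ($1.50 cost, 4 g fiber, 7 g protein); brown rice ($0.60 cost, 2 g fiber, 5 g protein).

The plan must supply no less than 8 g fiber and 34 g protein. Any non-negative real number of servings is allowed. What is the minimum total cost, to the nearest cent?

tofu only: max(8/1, 34/11) = 8 servings → $9.60.
sunflower seeds only: max(8/4, 34/7) = 4.857 servings → $2.67.
quinoa only: max(8/4, 34/7) = 4.857 servings → $7.29.
brown rice only: max(8/2, 34/5) = 6.8 servings → $4.08.
tofu + sunflower seeds with both tight: 2.162 servings and 1.459 servings → $3.40.
tofu + quinoa with both tight: 2.162 servings and 1.459 servings → $4.78.
tofu + brown rice with both tight: 1.647 servings and 3.176 servings → $3.88.
sunflower seeds + quinoa (both tight): parallel constraints — no distinct corner.
sunflower seeds + brown rice: the both-tight solution has a negative serving — not a feasible corner.
quinoa + brown rice: the both-tight solution has a negative serving — not a feasible corner.
So the least-cost plan costs $2.67.

$2.67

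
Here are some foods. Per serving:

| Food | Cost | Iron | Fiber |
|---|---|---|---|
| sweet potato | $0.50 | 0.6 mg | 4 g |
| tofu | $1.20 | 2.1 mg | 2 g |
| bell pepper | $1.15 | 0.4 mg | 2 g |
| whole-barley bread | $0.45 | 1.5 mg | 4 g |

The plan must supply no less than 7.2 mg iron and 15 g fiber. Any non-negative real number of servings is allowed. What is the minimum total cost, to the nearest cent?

Compare the cost at each extreme point of the feasible region.
sweet potato only: max(7.2/0.6, 15/4) = 12 servings → $6.00.
tofu only: max(7.2/2.1, 15/2) = 7.5 servings → $9.00.
bell pepper only: max(7.2/0.4, 15/2) = 18 servings → $20.70.
whole-barley bread only: max(7.2/1.5, 15/4) = 4.8 servings → $2.16.
sweet potato + tofu with both tight: 2.375 servings and 2.75 servings → $4.49.
sweet potato + bell pepper with both targets exact would need a negative amount; discard.
sweet potato + whole-barley bread with both targets exact would need a negative amount; discard.
tofu + bell pepper with both tight: 2.471 servings and 5.029 servings → $8.75.
tofu + whole-barley bread with both tight: 1.167 servings and 3.167 servings → $2.83.
bell pepper + whole-barley bread with both targets exact would need a negative amount; discard.
The minimum over all feasible corners is $2.16.

$2.16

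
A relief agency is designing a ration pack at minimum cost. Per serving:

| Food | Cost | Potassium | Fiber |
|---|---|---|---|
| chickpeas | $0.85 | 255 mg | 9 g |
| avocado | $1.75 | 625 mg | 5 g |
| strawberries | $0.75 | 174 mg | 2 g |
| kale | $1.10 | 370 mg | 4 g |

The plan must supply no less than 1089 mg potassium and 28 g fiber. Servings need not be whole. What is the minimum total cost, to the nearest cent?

$3.43

The cheapest plan sits at a corner of the feasible region — with two constraints it uses at most two foods.
chickpeas only: max(1089/255, 28/9) = 4.271 servings → $3.63.
avocado only: max(1089/625, 28/5) = 5.6 servings → $9.80.
strawberries only: max(1089/174, 28/2) = 14 servings → $10.50.
kale only: max(1089/370, 28/4) = 7 servings → $7.70.
chickpeas + avocado with both tight: 2.771 servings and 0.6117 servings → $3.43.
chickpeas + strawberries with both tight: 2.551 servings and 2.52 servings → $4.06.
chickpeas + kale with both tight: 2.599 servings and 1.152 servings → $3.48.
avocado + strawberries: intersection lies outside the first quadrant.
avocado + kale: the both-tight solution has a negative serving — not a feasible corner.
strawberries + kale: the both-tight solution has a negative serving — not a feasible corner.
Cheapest feasible corner: $3.43.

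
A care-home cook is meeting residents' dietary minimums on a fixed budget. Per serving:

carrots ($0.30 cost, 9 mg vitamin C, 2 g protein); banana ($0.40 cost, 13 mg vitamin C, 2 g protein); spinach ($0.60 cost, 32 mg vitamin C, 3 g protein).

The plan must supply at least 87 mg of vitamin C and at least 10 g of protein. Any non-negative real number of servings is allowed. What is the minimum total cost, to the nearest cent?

$1.84

Check every corner: each single food scaled to meet both minima, and each pair solved so both constraints bind.
carrots only: max(87/9, 10/2) = 9.667 servings → $2.90.
banana only: max(87/13, 10/2) = 6.692 servings → $2.68.
spinach only: max(87/32, 10/3) = 3.333 servings → $2.00.
carrots + banana with both targets exact would need a negative amount; discard.
carrots + spinach with both tight: 1.595 servings and 2.27 servings → $1.84.
banana + spinach with both tight: 2.36 servings and 1.76 servings → $2.00.
Cheapest feasible corner: $1.84.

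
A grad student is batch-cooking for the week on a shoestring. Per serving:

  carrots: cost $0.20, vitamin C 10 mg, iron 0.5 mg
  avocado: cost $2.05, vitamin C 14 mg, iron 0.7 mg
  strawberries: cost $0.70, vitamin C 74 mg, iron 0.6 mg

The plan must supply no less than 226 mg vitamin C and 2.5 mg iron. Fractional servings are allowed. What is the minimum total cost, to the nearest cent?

$2.31

The cheapest plan sits at a corner of the feasible region — with two constraints it uses at most two foods.
carrots only: max(226/10, 2.5/0.5) = 22.6 servings → $4.52.
avocado only: max(226/14, 2.5/0.7) = 16.14 servings → $33.09.
strawberries only: max(226/74, 2.5/0.6) = 4.167 servings → $2.92.
carrots + avocado (both tight): parallel constraints — no distinct corner.
carrots + strawberries with both tight: 1.594 servings and 2.839 servings → $2.31.
avocado + strawberries with both tight: 1.138 servings and 2.839 servings → $4.32.
So the least-cost plan costs $2.31.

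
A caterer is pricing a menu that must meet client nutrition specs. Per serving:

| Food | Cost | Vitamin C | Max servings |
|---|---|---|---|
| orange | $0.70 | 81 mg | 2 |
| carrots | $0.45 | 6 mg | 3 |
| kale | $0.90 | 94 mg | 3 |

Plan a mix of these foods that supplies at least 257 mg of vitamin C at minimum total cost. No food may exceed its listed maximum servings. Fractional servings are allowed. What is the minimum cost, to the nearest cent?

Cost per mg of vitamin C: orange $0.0086, kale $0.0096, carrots $0.0750.
Take 2 servings of orange: +162.0 mg vitamin C for $1.40 (total $1.40, still need 95.0 mg).
Take 1.011 servings of kale: +95.0 mg vitamin C for $0.91 (total $2.31, still need 0.0 mg).
Filling from the cheapest source first is optimal under one linear minimum: $2.31.

$2.31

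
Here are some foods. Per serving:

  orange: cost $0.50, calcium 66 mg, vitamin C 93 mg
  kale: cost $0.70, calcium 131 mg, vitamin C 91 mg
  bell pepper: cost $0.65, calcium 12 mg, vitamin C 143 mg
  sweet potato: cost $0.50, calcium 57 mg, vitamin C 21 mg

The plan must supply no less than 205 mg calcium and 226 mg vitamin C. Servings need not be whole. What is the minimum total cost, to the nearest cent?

$1.36

Two binding constraints pin down two serving amounts, so the optimal mix uses at most two foods. The candidates are each food alone (scaled to the tighter of calcium/vitamin C) and each pair with both constraints tight.
orange only: max(205/66, 226/93) = 3.106 servings → $1.55.
kale only: max(205/131, 226/91) = 2.484 servings → $1.74.
bell pepper only: max(205/12, 226/143) = 17.08 servings → $11.10.
sweet potato only: max(205/57, 226/21) = 10.76 servings → $5.38.
orange + kale with both tight: 1.773 servings and 0.6717 servings → $1.36.
orange + bell pepper: the both-tight solution has a negative serving — not a feasible corner.
orange + sweet potato with both tight: 2.191 servings and 1.06 servings → $1.63.
kale + bell pepper with both tight: 1.508 servings and 0.6208 servings → $1.46.
kale + sweet potato with both targets exact would need a negative amount; discard.
bell pepper + sweet potato with both tight: 1.086 servings and 3.368 servings → $2.39.
The minimum over all feasible corners is $1.36.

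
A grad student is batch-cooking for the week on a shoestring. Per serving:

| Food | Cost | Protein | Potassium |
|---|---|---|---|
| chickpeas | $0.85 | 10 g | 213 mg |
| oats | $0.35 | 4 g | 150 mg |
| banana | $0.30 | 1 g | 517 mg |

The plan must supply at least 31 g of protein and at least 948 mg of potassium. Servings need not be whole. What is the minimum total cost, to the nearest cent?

chickpeas only: max(31/10, 948/213) = 4.451 servings → $3.78.
oats only: max(31/4, 948/150) = 7.75 servings → $2.71.
banana only: max(31/1, 948/517) = 31 servings → $9.30.
chickpeas + oats with both tight: 1.324 servings and 4.44 servings → $2.68.
chickpeas + banana with both tight: 3.042 servings and 0.5804 servings → $2.76.
oats + banana with both targets exact would need a negative amount; discard.
So the least-cost plan costs $2.68.

$2.68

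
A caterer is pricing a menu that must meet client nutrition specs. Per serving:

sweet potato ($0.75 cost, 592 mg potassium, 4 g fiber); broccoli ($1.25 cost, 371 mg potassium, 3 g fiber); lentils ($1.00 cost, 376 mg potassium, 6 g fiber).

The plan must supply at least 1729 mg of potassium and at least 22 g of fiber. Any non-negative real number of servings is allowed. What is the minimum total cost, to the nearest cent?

$3.75

Two binding constraints pin down two serving amounts, so the optimal mix uses at most two foods. The candidates are each food alone (scaled to the tighter of potassium/fiber) and each pair with both constraints tight.
sweet potato only: max(1729/592, 22/4) = 5.5 servings → $4.12.
broccoli only: max(1729/371, 22/3) = 7.333 servings → $9.17.
lentils only: max(1729/376, 22/6) = 4.598 servings → $4.60.
sweet potato + broccoli with both targets exact would need a negative amount; discard.
sweet potato + lentils with both tight: 1.026 servings and 2.982 servings → $3.75.
broccoli + lentils with both tight: 1.914 servings and 2.709 servings → $5.10.
Cheapest feasible corner: $3.75.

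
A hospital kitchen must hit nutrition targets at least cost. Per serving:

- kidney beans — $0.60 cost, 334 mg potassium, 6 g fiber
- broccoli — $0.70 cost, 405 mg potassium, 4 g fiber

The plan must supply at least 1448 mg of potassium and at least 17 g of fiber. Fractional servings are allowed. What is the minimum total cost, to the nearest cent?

Compare the cost at each extreme point of the feasible region.
kidney beans only: max(1448/334, 17/6) = 4.335 servings → $2.60.
broccoli only: max(1448/405, 17/4) = 4.25 servings → $2.98.
kidney beans + broccoli with both tight: 0.9991 servings and 2.751 servings → $2.53.
Cheapest feasible corner: $2.53.

$2.53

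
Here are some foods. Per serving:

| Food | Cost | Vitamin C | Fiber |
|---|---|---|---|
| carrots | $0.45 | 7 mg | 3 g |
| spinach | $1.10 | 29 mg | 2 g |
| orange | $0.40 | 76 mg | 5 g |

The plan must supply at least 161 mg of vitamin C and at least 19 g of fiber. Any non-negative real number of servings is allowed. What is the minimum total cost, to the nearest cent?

Two binding constraints pin down two serving amounts, so the optimal mix uses at most two foods. The candidates are each food alone (scaled to the tighter of vitamin C/fiber) and each pair with both constraints tight.
carrots only: max(161/7, 19/3) = 23 servings → $10.35.
spinach only: max(161/29, 19/2) = 9.5 servings → $10.45.
orange only: max(161/76, 19/5) = 3.8 servings → $1.52.
carrots + spinach with both tight: 3.137 servings and 4.795 servings → $6.69.
carrots + orange with both tight: 3.311 servings and 1.813 servings → $2.22.
spinach + orange: the both-tight solution has a negative serving — not a feasible corner.
So the least-cost plan costs $1.52.

$1.52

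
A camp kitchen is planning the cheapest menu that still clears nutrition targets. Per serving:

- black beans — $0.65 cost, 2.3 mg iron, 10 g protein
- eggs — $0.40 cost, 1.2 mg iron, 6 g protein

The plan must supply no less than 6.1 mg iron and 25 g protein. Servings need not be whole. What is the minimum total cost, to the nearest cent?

For a min-cost LP with two ≥-constraints, a basic feasible solution has at most two positive variables.
black beans only: max(6.1/2.3, 25/10) = 2.652 servings → $1.72.
eggs only: max(6.1/1.2, 25/6) = 5.083 servings → $2.03.
black beans + eggs with both targets exact would need a negative amount; discard.
So the least-cost plan costs $1.72.

$1.72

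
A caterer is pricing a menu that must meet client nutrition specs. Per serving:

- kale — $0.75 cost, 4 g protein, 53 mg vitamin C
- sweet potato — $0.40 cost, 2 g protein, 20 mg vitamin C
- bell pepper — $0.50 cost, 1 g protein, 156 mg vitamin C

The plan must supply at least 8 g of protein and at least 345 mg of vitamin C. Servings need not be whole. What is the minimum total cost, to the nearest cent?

$2.02

kale only: max(8/4, 345/53) = 6.509 servings → $4.88.
sweet potato only: max(8/2, 345/20) = 17.25 servings → $6.90.
bell pepper only: max(8/1, 345/156) = 8 servings → $4.00.
kale + sweet potato: the both-tight solution has a negative serving — not a feasible corner.
kale + bell pepper with both tight: 1.581 servings and 1.674 servings → $2.02.
sweet potato + bell pepper with both tight: 3.092 servings and 1.815 servings → $2.14.
So the least-cost plan costs $2.02.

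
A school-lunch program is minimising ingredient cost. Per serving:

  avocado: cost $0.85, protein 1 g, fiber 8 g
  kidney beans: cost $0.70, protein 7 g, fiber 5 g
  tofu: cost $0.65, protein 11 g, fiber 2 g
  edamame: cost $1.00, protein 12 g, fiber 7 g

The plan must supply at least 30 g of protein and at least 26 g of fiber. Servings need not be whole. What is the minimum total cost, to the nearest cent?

$3.38

Two binding constraints pin down two serving amounts, so the optimal mix uses at most two foods. The candidates are each food alone (scaled to the tighter of protein/fiber) and each pair with both constraints tight.
avocado only: max(30/1, 26/8) = 30 servings → $25.50.
kidney beans only: max(30/7, 26/5) = 5.2 servings → $3.64.
tofu only: max(30/11, 26/2) = 13 servings → $8.45.
edamame only: max(30/12, 26/7) = 3.714 servings → $3.71.
avocado + kidney beans with both tight: 0.6275 servings and 4.196 servings → $3.47.
avocado + tofu with both tight: 2.628 servings and 2.488 servings → $3.85.
avocado + edamame with both tight: 1.146 servings and 2.404 servings → $3.38.
kidney beans + tofu with both targets exact would need a negative amount; discard.
kidney beans + edamame: intersection lies outside the first quadrant.
tofu + edamame: intersection lies outside the first quadrant.
The minimum over all feasible corners is $3.38.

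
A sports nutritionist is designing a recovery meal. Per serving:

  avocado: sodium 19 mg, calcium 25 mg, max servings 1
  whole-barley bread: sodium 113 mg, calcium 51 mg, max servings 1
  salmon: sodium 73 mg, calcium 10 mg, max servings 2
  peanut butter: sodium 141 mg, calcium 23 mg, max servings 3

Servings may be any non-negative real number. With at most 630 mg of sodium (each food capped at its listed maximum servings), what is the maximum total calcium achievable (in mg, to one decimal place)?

155.3 mg

Calcium per mg sodium: avocado 1.316, whole-barley bread 0.4513, peanut butter 0.1631, salmon 0.137.
Take 1 serving of avocado: uses 19 mg sodium, +25.0 mg calcium (running total 25.0 mg).
Take 1 serving of whole-barley bread: uses 113 mg sodium, +51.0 mg calcium (running total 76.0 mg).
Take 3 servings of peanut butter: uses 423 mg sodium, +69.0 mg calcium (running total 145.0 mg).
Take 1.027 servings of salmon: uses 75 mg sodium, +10.3 mg calcium (running total 155.3 mg).
Greedy by best ratio exhausts the sodium allowance optimally: 155.3 mg.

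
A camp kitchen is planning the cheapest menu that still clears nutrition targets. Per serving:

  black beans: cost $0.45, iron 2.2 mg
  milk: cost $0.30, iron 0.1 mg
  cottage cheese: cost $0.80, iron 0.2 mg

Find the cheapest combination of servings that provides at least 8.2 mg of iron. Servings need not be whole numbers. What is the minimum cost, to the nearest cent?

Cost per mg of iron: black beans $0.2045, milk $3.0000, cottage cheese $4.0000.
With no serving limits, use only black beans: 8.2 mg / 2.2 mg = 3.727 servings × $0.45 = $1.68.

$1.68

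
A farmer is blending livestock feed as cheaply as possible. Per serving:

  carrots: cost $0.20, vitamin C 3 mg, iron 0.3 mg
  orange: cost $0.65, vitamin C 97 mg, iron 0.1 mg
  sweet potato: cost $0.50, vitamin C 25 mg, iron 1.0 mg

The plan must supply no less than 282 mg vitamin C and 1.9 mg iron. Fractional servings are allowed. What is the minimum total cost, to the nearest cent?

carrots only: max(282/3, 1.9/0.3) = 94 servings → $18.80.
orange only: max(282/97, 1.9/0.1) = 19 servings → $12.35.
sweet potato only: max(282/25, 1.9/1.0) = 11.28 servings → $5.64.
carrots + orange with both tight: 5.42 servings and 2.74 servings → $2.86.
carrots + sweet potato: intersection lies outside the first quadrant.
orange + sweet potato with both tight: 2.481 servings and 1.652 servings → $2.44.
The minimum over all feasible corners is $2.44.

$2.44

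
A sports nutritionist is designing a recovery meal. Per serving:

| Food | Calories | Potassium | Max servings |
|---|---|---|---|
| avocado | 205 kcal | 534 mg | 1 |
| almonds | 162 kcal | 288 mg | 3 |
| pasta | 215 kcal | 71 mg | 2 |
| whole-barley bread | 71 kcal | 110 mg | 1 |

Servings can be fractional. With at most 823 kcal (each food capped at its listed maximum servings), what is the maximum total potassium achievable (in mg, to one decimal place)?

1528.1 mg

Potassium per kcal: avocado 2.605, almonds 1.778, whole-barley bread 1.549, pasta 0.3302.
Take 1 serving of avocado: uses 205 kcal, +534.0 mg potassium (running total 534.0 mg).
Take 3 servings of almonds: uses 486 kcal, +864.0 mg potassium (running total 1398.0 mg).
Take 1 serving of whole-barley bread: uses 71 kcal, +110.0 mg potassium (running total 1508.0 mg).
Take 0.2837 servings of pasta: uses 61 kcal, +20.1 mg potassium (running total 1528.1 mg).
Greedy by best ratio exhausts the calories allowance optimally: 1528.1 mg.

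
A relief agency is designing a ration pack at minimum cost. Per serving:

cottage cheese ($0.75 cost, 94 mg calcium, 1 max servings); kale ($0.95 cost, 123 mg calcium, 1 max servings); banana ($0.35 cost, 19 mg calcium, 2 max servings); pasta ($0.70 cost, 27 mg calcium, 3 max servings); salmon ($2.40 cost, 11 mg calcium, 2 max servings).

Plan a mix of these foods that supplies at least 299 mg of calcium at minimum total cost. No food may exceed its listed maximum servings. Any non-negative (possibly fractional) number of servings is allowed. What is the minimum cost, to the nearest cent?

Cost per mg of calcium: kale $0.0077, cottage cheese $0.0080, banana $0.0184, pasta $0.0259, salmon $0.2182.
Take 1 serving of kale: +123.0 mg calcium for $0.95 (total $0.95, still need 176.0 mg).
Take 1 serving of cottage cheese: +94.0 mg calcium for $0.75 (total $1.70, still need 82.0 mg).
Take 2 servings of banana: +38.0 mg calcium for $0.70 (total $2.40, still need 44.0 mg).
Take 1.63 servings of pasta: +44.0 mg calcium for $1.14 (total $3.54, still need 0.0 mg).
Filling from the cheapest source first is optimal under one linear minimum: $3.54.

$3.54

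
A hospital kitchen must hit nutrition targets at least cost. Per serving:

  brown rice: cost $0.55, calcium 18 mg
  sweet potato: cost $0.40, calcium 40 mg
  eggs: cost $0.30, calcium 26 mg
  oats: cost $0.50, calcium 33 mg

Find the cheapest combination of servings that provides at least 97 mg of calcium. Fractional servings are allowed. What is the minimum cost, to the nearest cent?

Cost per mg of calcium: sweet potato $0.0100, eggs $0.0115, oats $0.0152, brown rice $0.0306.
With no serving limits, use only sweet potato: 97 mg / 40 mg = 2.425 servings × $0.40 = $0.97.

$0.97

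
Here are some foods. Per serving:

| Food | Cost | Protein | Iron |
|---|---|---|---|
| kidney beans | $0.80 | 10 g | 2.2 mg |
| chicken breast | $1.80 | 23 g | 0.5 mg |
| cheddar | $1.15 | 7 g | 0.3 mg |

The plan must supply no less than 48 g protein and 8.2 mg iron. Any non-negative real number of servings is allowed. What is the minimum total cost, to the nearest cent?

$3.82

At the optimum either one food covers both requirements or two foods hit both targets exactly; no other combination can be cheaper.
kidney beans only: max(48/10, 8.2/2.2) = 4.8 servings → $3.84.
chicken breast only: max(48/23, 8.2/0.5) = 16.4 servings → $29.52.
cheddar only: max(48/7, 8.2/0.3) = 27.33 servings → $31.43.
kidney beans + chicken breast with both tight: 3.61 servings and 0.5175 servings → $3.82.
kidney beans + cheddar with both tight: 3.468 servings and 1.903 servings → $4.96.
chicken breast + cheddar with both targets exact would need a negative amount; discard.
So the least-cost plan costs $3.82.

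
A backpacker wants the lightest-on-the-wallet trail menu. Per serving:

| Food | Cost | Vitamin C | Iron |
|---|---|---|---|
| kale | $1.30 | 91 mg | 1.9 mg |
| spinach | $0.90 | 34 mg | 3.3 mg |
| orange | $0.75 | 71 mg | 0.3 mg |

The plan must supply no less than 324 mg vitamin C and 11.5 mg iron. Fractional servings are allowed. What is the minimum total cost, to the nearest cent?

$5.16

Two binding constraints pin down two serving amounts, so the optimal mix uses at most two foods. The candidates are each food alone (scaled to the tighter of vitamin C/iron) and each pair with both constraints tight.
kale only: max(324/91, 11.5/1.9) = 6.053 servings → $7.87.
spinach only: max(324/34, 11.5/3.3) = 9.529 servings → $8.58.
orange only: max(324/71, 11.5/0.3) = 38.33 servings → $28.75.
kale + spinach with both tight: 2.877 servings and 1.828 servings → $5.39.
kale + orange: the both-tight solution has a negative serving — not a feasible corner.
spinach + orange with both tight: 3.21 servings and 3.026 servings → $5.16.
The minimum over all feasible corners is $5.16.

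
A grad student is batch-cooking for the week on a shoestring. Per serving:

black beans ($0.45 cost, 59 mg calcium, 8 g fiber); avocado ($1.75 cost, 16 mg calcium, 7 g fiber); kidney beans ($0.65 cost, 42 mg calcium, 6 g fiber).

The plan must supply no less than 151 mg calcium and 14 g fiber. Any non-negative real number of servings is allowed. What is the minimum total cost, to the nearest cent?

black beans only: max(151/59, 14/8) = 2.559 servings → $1.15.
avocado only: max(151/16, 14/7) = 9.438 servings → $16.52.
kidney beans only: max(151/42, 14/6) = 3.595 servings → $2.34.
black beans + avocado: the both-tight solution has a negative serving — not a feasible corner.
black beans + kidney beans with both targets exact would need a negative amount; discard.
avocado + kidney beans: the both-tight solution has a negative serving — not a feasible corner.
The minimum over all feasible corners is $1.15.

$1.15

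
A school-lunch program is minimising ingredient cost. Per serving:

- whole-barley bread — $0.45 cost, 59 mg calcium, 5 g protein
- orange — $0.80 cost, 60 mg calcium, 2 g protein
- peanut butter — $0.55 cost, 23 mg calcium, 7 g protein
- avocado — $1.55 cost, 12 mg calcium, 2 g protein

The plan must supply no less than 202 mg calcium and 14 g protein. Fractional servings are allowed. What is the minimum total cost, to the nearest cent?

$1.54

The cheapest plan sits at a corner of the feasible region — with two constraints it uses at most two foods.
whole-barley bread only: max(202/59, 14/5) = 3.424 servings → $1.54.
orange only: max(202/60, 14/2) = 7 servings → $5.60.
peanut butter only: max(202/23, 14/7) = 8.783 servings → $4.83.
avocado only: max(202/12, 14/2) = 16.83 servings → $26.09.
whole-barley bread + orange with both tight: 2.396 servings and 1.011 servings → $1.89.
whole-barley bread + peanut butter with both targets exact would need a negative amount; discard.
whole-barley bread + avocado: the both-tight solution has a negative serving — not a feasible corner.
orange + peanut butter with both tight: 2.92 servings and 1.166 servings → $2.98.
orange + avocado with both tight: 2.458 servings and 4.542 servings → $9.01.
peanut butter + avocado: intersection lies outside the first quadrant.
So the least-cost plan costs $1.54.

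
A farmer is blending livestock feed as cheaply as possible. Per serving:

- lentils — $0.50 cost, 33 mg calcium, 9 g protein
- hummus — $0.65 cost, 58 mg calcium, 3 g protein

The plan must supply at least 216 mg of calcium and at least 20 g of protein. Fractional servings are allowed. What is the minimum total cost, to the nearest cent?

$2.58

Minimising a linear cost over {calcium ≥ 216, protein ≥ 20, servings ≥ 0} — the optimum is at a vertex, using one or two foods.
lentils only: max(216/33, 20/9) = 6.545 servings → $3.27.
hummus only: max(216/58, 20/3) = 6.667 servings → $4.33.
lentils + hummus with both tight: 1.21 servings and 3.035 servings → $2.58.
The minimum over all feasible corners is $2.58.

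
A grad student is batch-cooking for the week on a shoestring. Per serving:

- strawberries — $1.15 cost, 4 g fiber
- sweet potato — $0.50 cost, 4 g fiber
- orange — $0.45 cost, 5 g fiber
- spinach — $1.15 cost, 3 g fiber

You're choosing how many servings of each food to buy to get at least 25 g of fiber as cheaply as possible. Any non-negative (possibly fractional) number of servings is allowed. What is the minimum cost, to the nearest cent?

Cost per g of fiber: orange $0.0900, sweet potato $0.1250, strawberries $0.2875, spinach $0.3833.
With no serving limits, use only orange: 25 g / 5 g = 5 servings × $0.45 = $2.25.

$2.25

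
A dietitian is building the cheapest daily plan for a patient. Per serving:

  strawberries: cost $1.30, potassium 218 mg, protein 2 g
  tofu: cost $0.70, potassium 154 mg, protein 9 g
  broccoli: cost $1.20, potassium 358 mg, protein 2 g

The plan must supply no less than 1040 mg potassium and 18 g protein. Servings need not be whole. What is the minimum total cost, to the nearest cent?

Two binding constraints pin down two serving amounts, so the optimal mix uses at most two foods. The candidates are each food alone (scaled to the tighter of potassium/protein) and each pair with both constraints tight.
strawberries only: max(1040/218, 18/2) = 9 servings → $11.70.
tofu only: max(1040/154, 18/9) = 6.753 servings → $4.73.
broccoli only: max(1040/358, 18/2) = 9 servings → $10.80.
strawberries + tofu with both tight: 3.983 servings and 1.115 servings → $5.96.
strawberries + broccoli: intersection lies outside the first quadrant.
tofu + broccoli with both tight: 1.498 servings and 2.261 servings → $3.76.
The minimum over all feasible corners is $3.76.

$3.76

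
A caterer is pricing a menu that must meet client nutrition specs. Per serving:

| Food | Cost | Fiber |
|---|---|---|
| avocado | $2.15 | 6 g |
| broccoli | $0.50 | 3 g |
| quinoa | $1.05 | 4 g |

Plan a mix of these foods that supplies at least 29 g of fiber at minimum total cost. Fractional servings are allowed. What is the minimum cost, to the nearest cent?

$4.83

Cost per g of fiber: broccoli $0.1667, quinoa $0.2625, avocado $0.3583.
With no serving limits, use only broccoli: 29 g / 3 g = 9.667 servings × $0.50 = $4.83.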